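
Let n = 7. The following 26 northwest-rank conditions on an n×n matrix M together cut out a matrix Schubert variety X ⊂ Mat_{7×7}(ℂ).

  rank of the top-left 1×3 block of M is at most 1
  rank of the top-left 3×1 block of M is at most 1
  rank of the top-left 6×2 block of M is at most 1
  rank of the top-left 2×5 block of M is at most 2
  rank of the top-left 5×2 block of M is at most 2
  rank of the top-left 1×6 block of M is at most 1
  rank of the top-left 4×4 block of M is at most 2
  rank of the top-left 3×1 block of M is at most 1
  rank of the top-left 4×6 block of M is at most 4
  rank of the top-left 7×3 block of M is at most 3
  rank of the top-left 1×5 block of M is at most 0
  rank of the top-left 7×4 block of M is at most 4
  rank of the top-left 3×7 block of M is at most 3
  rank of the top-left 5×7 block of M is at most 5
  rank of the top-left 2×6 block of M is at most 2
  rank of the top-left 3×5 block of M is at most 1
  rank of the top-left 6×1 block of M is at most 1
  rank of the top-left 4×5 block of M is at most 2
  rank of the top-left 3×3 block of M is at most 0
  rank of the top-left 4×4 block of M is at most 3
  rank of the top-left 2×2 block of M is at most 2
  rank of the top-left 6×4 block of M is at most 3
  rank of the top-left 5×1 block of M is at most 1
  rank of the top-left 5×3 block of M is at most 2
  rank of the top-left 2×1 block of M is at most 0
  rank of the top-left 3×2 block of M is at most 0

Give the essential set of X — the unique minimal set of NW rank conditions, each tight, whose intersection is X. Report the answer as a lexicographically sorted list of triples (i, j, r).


Computing R[i][j] = min implied NW-rank bound (n=7, 26 conditions):

  R[1]: 0 | 0 | 0 | 0 | 0 | 1 | 1
  R[2]: 0 | 0 | 0 | 1 | 1 | 2 | 2
  R[3]: 0 | 0 | 0 | 1 | 1 | 2 | 3
  R[4]: 1 | 1 | 1 | 2 | 2 | 3 | 4
  R[5]: 1 | 1 | 2 | 3 | 3 | 4 | 5
  R[6]: 1 | 1 | 2 | 3 | 4 | 5 | 6
  R[7]: 1 | 2 | 3 | 4 | 5 | 6 | 7

the unique w with this rank table is (6, 4, 7, 1, 3, 5, 2).

|D(w)|=14, |Ess(w)|=4:

[(1, 5, 0), (3, 3, 0), (3, 5, 1), (6, 2, 1)]


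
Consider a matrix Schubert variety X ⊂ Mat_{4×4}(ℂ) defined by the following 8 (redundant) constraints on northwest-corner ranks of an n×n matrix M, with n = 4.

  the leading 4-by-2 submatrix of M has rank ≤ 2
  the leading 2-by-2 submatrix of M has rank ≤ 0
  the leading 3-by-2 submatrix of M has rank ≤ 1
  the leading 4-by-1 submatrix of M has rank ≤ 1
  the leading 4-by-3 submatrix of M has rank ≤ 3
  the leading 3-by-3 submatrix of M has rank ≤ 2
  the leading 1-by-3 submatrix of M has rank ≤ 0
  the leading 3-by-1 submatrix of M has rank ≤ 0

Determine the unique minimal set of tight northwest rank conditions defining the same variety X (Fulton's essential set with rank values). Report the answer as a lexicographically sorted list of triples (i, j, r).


Recovering R(i,j) via the rank-extension bound from the 8 conditions:

  i=1: 0 | 0 | 0 | 1
  i=2: 0 | 0 | 1 | 2
  i=3: 0 | 1 | 2 | 3
  i=4: 1 | 2 | 3 | 4

giving w = (4, 3, 2, 1) via Δ²R.

Fulton essential set (3 of the 6 Rothe cells):

[(1, 3, 0), (2, 2, 0), (3, 1, 0)]


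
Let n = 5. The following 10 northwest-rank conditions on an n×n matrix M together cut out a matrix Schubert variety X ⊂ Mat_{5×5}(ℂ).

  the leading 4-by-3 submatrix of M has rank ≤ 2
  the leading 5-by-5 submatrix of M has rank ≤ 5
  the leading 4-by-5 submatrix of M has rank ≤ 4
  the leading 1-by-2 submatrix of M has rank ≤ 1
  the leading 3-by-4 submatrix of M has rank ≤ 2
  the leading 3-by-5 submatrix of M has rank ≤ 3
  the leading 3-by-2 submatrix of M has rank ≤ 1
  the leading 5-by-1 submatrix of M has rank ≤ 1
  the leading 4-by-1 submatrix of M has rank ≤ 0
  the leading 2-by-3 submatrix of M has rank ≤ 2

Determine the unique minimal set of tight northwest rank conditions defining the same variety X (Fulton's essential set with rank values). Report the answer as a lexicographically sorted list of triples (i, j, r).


Rank table r_w(5×5) implied by the 10 constraints:

  R[1]: 0, 1, 1, 1, 1
  R[2]: 0, 1, 2, 2, 2
  R[3]: 0, 1, 2, 2, 3
  R[4]: 0, 1, 2, 3, 4
  R[5]: 1, 2, 3, 4, 5

reading off 1-entries of Δ²R: w = (2, 3, 5, 4, 1).

D(w) has 5 cells with 2 SE-corners; essential set:

[(3, 4, 2), (4, 1, 0)]


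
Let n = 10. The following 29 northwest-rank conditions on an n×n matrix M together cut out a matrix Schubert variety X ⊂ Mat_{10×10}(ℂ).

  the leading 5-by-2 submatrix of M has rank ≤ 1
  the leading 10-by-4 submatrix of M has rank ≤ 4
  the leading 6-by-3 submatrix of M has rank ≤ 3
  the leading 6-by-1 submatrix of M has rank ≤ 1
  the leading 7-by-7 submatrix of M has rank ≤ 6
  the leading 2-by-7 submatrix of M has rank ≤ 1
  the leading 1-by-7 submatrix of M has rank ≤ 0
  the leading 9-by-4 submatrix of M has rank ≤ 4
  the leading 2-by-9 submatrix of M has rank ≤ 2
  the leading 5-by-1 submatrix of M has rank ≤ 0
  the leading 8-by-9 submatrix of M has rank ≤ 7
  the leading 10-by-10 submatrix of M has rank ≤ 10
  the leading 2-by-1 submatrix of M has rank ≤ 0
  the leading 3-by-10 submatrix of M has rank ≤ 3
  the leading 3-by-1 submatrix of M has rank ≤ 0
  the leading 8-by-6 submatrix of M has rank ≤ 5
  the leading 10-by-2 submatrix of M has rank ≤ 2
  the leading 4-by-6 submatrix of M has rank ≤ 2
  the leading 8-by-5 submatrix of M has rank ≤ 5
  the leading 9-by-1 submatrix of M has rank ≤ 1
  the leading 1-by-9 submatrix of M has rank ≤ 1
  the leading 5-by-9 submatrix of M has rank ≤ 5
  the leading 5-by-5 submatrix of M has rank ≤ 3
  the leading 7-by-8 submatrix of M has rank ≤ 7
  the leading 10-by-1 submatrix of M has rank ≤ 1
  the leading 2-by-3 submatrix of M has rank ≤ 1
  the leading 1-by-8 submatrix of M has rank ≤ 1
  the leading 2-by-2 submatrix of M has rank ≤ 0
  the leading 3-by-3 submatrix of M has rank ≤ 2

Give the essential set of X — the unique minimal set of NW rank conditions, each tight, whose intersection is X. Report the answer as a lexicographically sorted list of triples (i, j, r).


The tightest implied rank at each (i,j), from the 29 conditions:

  row 1: 0, 0, 0, 0, 0, 0, 0, 1, 1, 1
  row 2: 0, 0, 1, 1, 1, 1, 1, 2, 2, 2
  row 3: 0, 1, 2, 2, 2, 2, 2, 3, 3, 3
  row 4: 0, 1, 2, 2, 2, 2, 3, 4, 4, 4
  row 5: 0, 1, 2, 3, 3, 3, 4, 5, 5, 5
  row 6: 1, 2, 3, 4, 4, 4, 5, 6, 6, 6
  row 7: 1, 2, 3, 4, 5, 5, 6, 7, 7, 7
  row 8: 1, 2, 3, 4, 5, 5, 6, 7, 7, 8
  row 9: 1, 2, 3, 4, 5, 6, 7, 8, 8, 9
  row 10: 1, 2, 3, 4, 5, 6, 7, 8, 9, 10

second differences of R give the permutation w = (8, 3, 2, 7, 4, 1, 5, 10, 6, 9).

ℓ(w)=17; the 6 essential cells (i,j,r):

[(1, 7, 0), (2, 2, 0), (4, 6, 2), (5, 1, 0), (8, 6, 5), (8, 9, 7)]


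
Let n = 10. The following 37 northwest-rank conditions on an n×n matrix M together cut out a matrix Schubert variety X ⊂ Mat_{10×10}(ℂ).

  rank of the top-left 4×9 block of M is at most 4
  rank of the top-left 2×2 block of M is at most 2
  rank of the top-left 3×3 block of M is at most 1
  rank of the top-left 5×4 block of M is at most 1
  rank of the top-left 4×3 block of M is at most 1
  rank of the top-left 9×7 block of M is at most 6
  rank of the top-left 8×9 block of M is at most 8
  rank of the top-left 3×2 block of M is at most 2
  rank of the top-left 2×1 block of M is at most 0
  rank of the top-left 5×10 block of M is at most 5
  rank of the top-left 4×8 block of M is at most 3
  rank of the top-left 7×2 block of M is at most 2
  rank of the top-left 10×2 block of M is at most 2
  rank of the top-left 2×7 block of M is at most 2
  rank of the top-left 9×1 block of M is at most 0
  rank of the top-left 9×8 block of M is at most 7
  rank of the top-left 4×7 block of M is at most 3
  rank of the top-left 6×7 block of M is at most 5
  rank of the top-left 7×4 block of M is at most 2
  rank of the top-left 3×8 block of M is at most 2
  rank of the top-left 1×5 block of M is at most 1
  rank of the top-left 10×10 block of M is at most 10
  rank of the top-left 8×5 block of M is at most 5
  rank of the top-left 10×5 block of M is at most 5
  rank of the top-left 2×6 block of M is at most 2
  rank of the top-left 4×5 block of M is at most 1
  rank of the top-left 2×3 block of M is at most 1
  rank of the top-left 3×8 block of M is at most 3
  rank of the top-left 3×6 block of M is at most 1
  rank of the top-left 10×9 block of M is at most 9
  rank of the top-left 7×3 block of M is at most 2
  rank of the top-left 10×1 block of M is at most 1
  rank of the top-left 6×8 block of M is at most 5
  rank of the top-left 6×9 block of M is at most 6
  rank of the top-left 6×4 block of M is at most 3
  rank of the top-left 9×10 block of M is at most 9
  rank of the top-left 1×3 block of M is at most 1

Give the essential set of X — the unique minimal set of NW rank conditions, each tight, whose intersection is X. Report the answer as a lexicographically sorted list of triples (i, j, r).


Recovering R(i,j) via the rank-extension bound from the 37 conditions:

  i=1: 0, 1, 1, 1, 1, 1, 1, 1, 1, 1
  i=2: 0, 1, 1, 1, 1, 1, 2, 2, 2, 2
  i=3: 0, 1, 1, 1, 1, 1, 2, 2, 3, 3
  i=4: 0, 1, 1, 1, 1, 2, 3, 3, 4, 4
  i=5: 0, 1, 1, 1, 2, 3, 4, 4, 5, 5
  i=6: 0, 1, 2, 2, 3, 4, 5, 5, 6, 6
  i=7: 0, 1, 2, 2, 3, 4, 5, 6, 7, 7
  i=8: 0, 1, 2, 3, 4, 5, 6, 7, 8, 8
  i=9: 0, 1, 2, 3, 4, 5, 6, 7, 8, 9
  i=10: 1, 2, 3, 4, 5, 6, 7, 8, 9, 10

hence w(1..10) = (2, 7, 9, 6, 5, 3, 8, 4, 10, 1).

Fulton essential set (6 of the 24 Rothe cells):

[(3, 6, 1), (3, 8, 2), (4, 5, 1), (5, 4, 1), (7, 4, 2), (9, 1, 0)]


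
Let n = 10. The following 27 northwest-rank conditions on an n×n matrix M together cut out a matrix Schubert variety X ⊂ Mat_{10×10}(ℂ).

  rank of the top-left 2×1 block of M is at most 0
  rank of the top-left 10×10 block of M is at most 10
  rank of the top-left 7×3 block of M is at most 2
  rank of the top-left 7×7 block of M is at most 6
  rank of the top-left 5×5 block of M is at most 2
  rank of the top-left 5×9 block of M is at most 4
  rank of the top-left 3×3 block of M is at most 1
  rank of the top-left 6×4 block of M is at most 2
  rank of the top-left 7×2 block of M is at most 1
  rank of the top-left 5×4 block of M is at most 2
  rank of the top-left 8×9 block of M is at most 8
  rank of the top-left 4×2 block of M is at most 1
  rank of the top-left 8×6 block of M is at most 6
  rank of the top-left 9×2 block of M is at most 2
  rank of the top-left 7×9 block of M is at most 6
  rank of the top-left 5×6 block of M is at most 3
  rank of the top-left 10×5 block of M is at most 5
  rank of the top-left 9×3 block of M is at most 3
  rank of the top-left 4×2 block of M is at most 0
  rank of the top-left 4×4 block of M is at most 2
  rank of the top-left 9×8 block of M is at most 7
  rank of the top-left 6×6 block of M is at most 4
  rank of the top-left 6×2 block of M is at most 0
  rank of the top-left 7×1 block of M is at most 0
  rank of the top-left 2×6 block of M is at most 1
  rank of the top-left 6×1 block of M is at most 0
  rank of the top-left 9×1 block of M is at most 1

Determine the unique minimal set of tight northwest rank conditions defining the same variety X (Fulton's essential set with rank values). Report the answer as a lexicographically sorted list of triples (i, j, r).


Rank table r_w(10×10) implied by the 27 constraints:

  i=1: 0 0 1 1 1 1 1 1 1 1
  i=2: 0 0 1 1 1 1 2 2 2 2
  i=3: 0 0 1 2 2 2 3 3 3 3
  i=4: 0 0 1 2 2 3 4 4 4 4
  i=5: 0 0 1 2 2 3 4 4 4 5
  i=6: 0 0 1 2 3 4 5 5 5 6
  i=7: 0 1 2 3 4 5 6 6 6 7
  i=8: 1 2 3 4 5 6 7 7 7 8
  i=9: 1 2 3 4 5 6 7 7 8 9
  i=10: 1 2 3 4 5 6 7 8 9 10

reading off 1-entries of Δ²R: w = (3, 7, 4, 6, 10, 5, 2, 1, 9, 8).

Fulton essential set (6 of the 21 Rothe cells):

[(2, 6, 1), (5, 5, 2), (5, 9, 4), (6, 2, 0), (7, 1, 0), (9, 8, 7)]


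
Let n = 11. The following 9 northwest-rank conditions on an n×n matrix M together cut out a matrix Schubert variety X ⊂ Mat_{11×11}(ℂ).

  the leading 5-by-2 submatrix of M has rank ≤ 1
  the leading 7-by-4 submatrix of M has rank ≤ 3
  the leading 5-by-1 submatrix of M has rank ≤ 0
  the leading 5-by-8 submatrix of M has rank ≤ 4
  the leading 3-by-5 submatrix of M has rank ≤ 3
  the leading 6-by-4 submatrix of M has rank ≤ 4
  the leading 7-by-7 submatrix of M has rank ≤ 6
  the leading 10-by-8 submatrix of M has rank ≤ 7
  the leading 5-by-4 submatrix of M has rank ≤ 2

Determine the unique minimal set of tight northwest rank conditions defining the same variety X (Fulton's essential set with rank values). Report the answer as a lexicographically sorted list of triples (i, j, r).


Computing R[i][j] = min implied NW-rank bound (n=11, 9 conditions):

  R[1]: 0  1  1  1  1  1  1  1  1  1  1
  R[2]: 0  1  2  2  2  2  2  2  2  2  2
  R[3]: 0  1  2  2  3  3  3  3  3  3  3
  R[4]: 0  1  2  2  3  4  4  4  4  4  4
  R[5]: 0  1  2  2  3  4  4  4  5  5  5
  R[6]: 1  2  3  3  4  5  5  5  6  6  6
  R[7]: 1  2  3  3  4  5  6  6  7  7  7
  R[8]: 1  2  3  4  5  6  7  7  8  8  8
  R[9]: 1  2  3  4  5  6  7  7  8  9  9
  R[10]: 1  2  3  4  5  6  7  7  8  9  10
  R[11]: 1  2  3  4  5  6  7  8  9  10  11

giving w = (2, 3, 5, 6, 9, 1, 7, 4, 10, 11, 8) via Δ²R.

D(w) has 13 cells with 5 SE-corners; essential set:

[(5, 1, 0), (5, 4, 2), (5, 8, 4), (7, 4, 3), (10, 8, 7)]


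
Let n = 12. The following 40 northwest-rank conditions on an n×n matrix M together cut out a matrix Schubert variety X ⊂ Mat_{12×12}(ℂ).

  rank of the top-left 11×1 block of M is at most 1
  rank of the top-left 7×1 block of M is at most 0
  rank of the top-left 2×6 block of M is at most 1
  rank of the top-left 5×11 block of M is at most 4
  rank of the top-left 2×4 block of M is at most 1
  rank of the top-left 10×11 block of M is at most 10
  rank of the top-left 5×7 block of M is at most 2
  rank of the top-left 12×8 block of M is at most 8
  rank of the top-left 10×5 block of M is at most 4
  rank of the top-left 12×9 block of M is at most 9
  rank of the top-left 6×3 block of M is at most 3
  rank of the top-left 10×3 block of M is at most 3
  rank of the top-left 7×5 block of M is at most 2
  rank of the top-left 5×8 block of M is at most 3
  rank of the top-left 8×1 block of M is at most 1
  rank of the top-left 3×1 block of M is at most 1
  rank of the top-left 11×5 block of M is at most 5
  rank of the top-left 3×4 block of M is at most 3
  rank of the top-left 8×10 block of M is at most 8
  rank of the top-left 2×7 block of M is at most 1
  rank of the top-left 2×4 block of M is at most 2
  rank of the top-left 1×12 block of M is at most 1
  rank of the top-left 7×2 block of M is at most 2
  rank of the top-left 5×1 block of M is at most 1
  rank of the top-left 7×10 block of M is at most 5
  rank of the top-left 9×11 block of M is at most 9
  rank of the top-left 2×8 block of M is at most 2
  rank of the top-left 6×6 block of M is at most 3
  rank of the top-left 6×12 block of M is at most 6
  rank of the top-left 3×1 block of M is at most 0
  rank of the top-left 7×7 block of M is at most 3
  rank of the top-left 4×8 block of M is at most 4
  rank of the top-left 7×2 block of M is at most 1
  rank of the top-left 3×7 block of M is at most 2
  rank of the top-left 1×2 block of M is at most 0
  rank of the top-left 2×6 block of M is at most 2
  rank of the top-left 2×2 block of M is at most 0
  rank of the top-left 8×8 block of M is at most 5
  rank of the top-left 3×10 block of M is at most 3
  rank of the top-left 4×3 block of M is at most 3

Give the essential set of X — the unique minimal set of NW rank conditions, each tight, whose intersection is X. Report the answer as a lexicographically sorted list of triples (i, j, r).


Propagating the 40 rank bounds to every northwest block:

  R[1]: 0 0 1 1 1 1 1 1 1 1 1 1
  R[2]: 0 0 1 1 1 1 1 2 2 2 2 2
  R[3]: 0 1 2 2 2 2 2 3 3 3 3 3
  R[4]: 0 1 2 2 2 2 2 3 4 4 4 4
  R[5]: 0 1 2 2 2 2 2 3 4 4 4 5
  R[6]: 0 1 2 2 2 3 3 4 5 5 5 6
  R[7]: 0 1 2 2 2 3 3 4 5 5 6 7
  R[8]: 1 2 3 3 3 4 4 5 6 6 7 8
  R[9]: 1 2 3 4 4 5 5 6 7 7 8 9
  R[10]: 1 2 3 4 4 5 6 7 8 8 9 10
  R[11]: 1 2 3 4 5 6 7 8 9 9 10 11
  R[12]: 1 2 3 4 5 6 7 8 9 10 11 12

so w = (3, 8, 2, 9, 12, 6, 11, 1, 4, 7, 5, 10).

Rothe diagram D(w) (30 cells), 9 SE-corners (essential conditions):

[(2, 2, 0), (2, 7, 1), (5, 7, 2), (5, 11, 4), (7, 1, 0), (7, 5, 2), (7, 7, 3), (7, 10, 5), (10, 5, 4)]


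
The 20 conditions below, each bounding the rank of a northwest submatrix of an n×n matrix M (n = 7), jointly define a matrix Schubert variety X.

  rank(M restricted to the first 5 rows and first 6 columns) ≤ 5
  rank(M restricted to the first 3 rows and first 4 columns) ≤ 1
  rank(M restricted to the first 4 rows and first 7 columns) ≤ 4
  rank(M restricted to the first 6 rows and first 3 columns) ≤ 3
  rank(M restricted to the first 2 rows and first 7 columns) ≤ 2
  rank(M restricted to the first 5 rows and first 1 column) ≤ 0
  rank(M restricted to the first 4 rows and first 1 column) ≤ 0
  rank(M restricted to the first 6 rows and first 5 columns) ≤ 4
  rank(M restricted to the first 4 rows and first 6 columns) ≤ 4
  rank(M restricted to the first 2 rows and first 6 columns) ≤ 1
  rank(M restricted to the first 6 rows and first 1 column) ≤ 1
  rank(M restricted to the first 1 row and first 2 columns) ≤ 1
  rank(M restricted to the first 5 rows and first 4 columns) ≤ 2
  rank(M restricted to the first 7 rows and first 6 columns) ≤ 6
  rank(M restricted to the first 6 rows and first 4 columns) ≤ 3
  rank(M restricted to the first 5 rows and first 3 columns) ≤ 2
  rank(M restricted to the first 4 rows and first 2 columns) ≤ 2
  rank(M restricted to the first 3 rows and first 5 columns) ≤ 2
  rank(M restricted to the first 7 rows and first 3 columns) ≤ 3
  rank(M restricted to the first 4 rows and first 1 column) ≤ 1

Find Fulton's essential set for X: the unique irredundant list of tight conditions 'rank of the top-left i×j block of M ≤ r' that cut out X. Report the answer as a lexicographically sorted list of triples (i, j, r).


The tightest implied rank at each (i,j), from the 20 conditions:

  0 | 1 | 1 | 1 | 1 | 1 | 1
  0 | 1 | 1 | 1 | 1 | 1 | 2
  0 | 1 | 1 | 1 | 2 | 2 | 3
  0 | 1 | 2 | 2 | 3 | 3 | 4
  0 | 1 | 2 | 2 | 3 | 4 | 5
  1 | 2 | 3 | 3 | 4 | 5 | 6
  1 | 2 | 3 | 4 | 5 | 6 | 7

second differences of R give the permutation w = (2, 7, 5, 3, 6, 1, 4).

Fulton essential set (4 of the 12 Rothe cells):

[(2, 6, 1), (3, 4, 1), (5, 1, 0), (5, 4, 2)]


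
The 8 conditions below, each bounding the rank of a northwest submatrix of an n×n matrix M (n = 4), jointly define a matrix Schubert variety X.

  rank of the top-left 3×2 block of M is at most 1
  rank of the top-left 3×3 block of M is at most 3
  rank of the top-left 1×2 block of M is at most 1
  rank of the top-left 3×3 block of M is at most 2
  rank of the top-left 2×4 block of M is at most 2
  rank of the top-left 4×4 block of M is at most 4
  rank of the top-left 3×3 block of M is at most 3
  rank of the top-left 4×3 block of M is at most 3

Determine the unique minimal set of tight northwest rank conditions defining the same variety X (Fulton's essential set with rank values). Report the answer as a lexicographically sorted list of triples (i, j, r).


The tightest implied rank at each (i,j), from the 8 conditions:

  i=1: 1 1 1 1
  i=2: 1 1 2 2
  i=3: 1 1 2 3
  i=4: 1 2 3 4

the unique w with this rank table is (1, 3, 4, 2).

D(w) has 2 cells with 1 SE-corner; essential set:

[(3, 2, 1)]


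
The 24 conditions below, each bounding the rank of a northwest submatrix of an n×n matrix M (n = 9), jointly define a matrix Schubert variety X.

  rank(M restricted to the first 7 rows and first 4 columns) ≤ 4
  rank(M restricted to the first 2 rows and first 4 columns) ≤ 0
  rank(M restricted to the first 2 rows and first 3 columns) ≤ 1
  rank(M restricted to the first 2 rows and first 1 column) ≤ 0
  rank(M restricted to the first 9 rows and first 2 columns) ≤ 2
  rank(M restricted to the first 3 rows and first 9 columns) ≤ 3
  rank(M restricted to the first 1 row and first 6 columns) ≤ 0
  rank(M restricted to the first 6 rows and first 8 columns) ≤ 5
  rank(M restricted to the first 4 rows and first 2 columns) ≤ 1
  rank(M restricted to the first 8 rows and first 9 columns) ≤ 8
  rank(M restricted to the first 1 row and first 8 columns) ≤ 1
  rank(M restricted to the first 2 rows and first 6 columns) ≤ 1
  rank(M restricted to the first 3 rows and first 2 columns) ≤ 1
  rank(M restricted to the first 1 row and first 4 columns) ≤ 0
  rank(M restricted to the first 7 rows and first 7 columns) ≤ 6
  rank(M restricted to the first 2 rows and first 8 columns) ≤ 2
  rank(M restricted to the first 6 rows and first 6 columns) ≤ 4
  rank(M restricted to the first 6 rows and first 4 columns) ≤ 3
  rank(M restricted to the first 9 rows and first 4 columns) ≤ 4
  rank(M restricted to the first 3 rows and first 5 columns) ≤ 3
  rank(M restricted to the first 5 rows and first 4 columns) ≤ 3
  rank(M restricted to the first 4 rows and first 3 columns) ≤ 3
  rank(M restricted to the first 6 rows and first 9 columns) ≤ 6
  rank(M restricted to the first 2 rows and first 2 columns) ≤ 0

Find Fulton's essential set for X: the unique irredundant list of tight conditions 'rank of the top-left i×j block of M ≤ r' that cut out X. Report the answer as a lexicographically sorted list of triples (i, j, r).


Recovering R(i,j) via the rank-extension bound from the 24 conditions:

  i=1: 0  0  0  0  0  0  1  1  1
  i=2: 0  0  0  0  1  1  2  2  2
  i=3: 1  1  1  1  2  2  3  3  3
  i=4: 1  1  2  2  3  3  4  4  4
  i=5: 1  2  3  3  4  4  5  5  5
  i=6: 1  2  3  3  4  4  5  5  6
  i=7: 1  2  3  4  5  5  6  6  7
  i=8: 1  2  3  4  5  6  7  7  8
  i=9: 1  2  3  4  5  6  7  8  9

the unique w with this rank table is (7, 5, 1, 3, 2, 9, 4, 6, 8).

6 SE-corners of the 14-cell Rothe diagram give Ess(w):

[(1, 6, 0), (2, 4, 0), (4, 2, 1), (6, 4, 3), (6, 6, 4), (6, 8, 5)]


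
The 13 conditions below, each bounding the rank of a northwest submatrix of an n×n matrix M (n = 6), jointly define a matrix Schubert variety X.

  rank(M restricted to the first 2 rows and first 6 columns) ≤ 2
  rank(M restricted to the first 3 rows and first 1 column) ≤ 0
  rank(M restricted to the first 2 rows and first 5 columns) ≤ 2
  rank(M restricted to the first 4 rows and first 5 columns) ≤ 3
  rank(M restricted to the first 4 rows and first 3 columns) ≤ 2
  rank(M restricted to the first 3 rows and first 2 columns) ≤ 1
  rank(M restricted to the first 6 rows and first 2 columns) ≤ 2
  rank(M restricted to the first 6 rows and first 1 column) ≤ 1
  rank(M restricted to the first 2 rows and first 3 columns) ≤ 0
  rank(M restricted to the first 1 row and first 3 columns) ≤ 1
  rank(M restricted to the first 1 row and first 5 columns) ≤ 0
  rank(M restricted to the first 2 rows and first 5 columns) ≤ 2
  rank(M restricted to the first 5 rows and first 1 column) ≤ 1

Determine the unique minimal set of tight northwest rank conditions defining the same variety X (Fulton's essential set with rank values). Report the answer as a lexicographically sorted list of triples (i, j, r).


Computing R[i][j] = min implied NW-rank bound (n=6, 13 conditions):

  row 1: 0, 0, 0, 0, 0, 1
  row 2: 0, 0, 0, 1, 1, 2
  row 3: 0, 1, 1, 2, 2, 3
  row 4: 1, 2, 2, 3, 3, 4
  row 5: 1, 2, 3, 4, 4, 5
  row 6: 1, 2, 3, 4, 5, 6

the unique w with this rank table is (6, 4, 2, 1, 3, 5).

3 SE-corners of the 9-cell Rothe diagram give Ess(w):

[(1, 5, 0), (2, 3, 0), (3, 1, 0)]


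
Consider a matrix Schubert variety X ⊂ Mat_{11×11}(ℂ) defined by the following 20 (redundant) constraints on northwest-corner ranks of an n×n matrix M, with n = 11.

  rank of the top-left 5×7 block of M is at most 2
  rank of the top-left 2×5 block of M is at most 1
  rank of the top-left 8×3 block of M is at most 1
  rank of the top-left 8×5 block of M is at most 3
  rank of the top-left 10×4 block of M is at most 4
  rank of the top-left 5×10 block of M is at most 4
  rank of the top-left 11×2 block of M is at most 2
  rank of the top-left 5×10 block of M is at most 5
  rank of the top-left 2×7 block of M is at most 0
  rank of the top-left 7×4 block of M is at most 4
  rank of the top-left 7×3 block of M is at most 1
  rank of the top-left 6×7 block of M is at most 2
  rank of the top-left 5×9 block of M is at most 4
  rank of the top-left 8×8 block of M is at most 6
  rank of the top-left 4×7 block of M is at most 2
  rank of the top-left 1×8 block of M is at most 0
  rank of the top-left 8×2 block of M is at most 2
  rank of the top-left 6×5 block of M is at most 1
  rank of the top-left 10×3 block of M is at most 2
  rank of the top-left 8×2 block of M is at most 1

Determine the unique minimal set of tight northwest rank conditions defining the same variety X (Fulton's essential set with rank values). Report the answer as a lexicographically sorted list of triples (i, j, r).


The tightest implied rank at each (i,j), from the 20 conditions:

  R[1]: 0 0 0 0 0 0 0 0 1 1 1
  R[2]: 0 0 0 0 0 0 0 1 2 2 2
  R[3]: 1 1 1 1 1 1 1 2 3 3 3
  R[4]: 1 1 1 1 1 2 2 3 4 4 4
  R[5]: 1 1 1 1 1 2 2 3 4 4 5
  R[6]: 1 1 1 1 1 2 2 3 4 5 6
  R[7]: 1 1 1 2 2 3 3 4 5 6 7
  R[8]: 1 1 1 2 3 4 4 5 6 7 8
  R[9]: 1 2 2 3 4 5 5 6 7 8 9
  R[10]: 1 2 2 3 4 5 6 7 8 9 10
  R[11]: 1 2 3 4 5 6 7 8 9 10 11

reading off 1-entries of Δ²R: w = (9, 8, 1, 6, 11, 10, 4, 5, 2, 7, 3).

D(w) has 35 cells with 7 SE-corners; essential set:

[(1, 8, 0), (2, 7, 0), (5, 10, 4), (6, 5, 1), (6, 7, 2), (8, 3, 1), (10, 3, 2)]


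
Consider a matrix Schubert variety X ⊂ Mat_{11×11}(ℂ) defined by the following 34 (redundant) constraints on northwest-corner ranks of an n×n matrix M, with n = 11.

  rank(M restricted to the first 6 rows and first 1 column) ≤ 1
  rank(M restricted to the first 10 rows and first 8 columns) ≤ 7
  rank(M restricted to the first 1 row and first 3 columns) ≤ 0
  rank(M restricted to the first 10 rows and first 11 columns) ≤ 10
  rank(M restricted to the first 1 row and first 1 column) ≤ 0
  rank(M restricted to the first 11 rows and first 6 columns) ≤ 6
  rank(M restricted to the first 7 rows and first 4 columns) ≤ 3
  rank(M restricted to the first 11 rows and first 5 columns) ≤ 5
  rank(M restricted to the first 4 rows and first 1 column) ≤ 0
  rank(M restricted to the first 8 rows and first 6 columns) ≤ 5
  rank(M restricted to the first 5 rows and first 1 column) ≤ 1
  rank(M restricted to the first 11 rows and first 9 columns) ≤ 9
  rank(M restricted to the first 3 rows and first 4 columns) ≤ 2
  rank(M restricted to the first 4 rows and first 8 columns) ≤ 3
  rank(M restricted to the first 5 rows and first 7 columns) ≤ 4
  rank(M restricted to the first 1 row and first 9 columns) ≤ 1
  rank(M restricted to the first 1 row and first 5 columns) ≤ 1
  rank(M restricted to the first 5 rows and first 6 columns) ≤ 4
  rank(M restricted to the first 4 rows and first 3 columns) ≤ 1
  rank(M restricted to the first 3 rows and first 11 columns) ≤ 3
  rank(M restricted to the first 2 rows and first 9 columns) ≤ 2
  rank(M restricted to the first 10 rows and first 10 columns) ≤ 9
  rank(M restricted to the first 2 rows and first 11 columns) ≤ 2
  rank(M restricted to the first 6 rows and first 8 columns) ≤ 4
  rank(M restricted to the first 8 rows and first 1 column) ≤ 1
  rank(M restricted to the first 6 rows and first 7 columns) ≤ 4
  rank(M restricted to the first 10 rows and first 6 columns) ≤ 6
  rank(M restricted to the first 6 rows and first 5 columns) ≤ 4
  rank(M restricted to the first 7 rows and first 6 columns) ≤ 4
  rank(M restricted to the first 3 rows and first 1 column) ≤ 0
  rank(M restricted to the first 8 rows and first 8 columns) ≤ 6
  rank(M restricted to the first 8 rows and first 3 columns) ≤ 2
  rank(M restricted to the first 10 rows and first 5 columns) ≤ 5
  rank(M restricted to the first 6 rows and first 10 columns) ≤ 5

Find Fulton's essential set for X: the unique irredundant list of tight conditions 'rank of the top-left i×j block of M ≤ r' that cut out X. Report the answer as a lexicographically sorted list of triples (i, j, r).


Propagating the 34 rank bounds to every northwest block:

  row 1: 0  0  0  1  1  1  1  1  1  1  1
  row 2: 0  1  1  2  2  2  2  2  2  2  2
  row 3: 0  1  1  2  3  3  3  3  3  3  3
  row 4: 0  1  1  2  3  3  3  3  4  4  4
  row 5: 1  2  2  3  4  4  4  4  5  5  5
  row 6: 1  2  2  3  4  4  4  4  5  5  6
  row 7: 1  2  2  3  4  4  5  5  6  6  7
  row 8: 1  2  2  3  4  5  6  6  7  7  8
  row 9: 1  2  3  4  5  6  7  7  8  8  9
  row 10: 1  2  3  4  5  6  7  7  8  9  10
  row 11: 1  2  3  4  5  6  7  8  9  10  11

giving w = (4, 2, 5, 9, 1, 11, 7, 6, 3, 10, 8) via Δ²R.

Rothe diagram D(w) (20 cells), 9 SE-corners (essential conditions):

[(1, 3, 0), (4, 1, 0), (4, 3, 1), (4, 8, 3), (6, 8, 4), (6, 10, 5), (7, 6, 4), (8, 3, 2), (10, 8, 7)]


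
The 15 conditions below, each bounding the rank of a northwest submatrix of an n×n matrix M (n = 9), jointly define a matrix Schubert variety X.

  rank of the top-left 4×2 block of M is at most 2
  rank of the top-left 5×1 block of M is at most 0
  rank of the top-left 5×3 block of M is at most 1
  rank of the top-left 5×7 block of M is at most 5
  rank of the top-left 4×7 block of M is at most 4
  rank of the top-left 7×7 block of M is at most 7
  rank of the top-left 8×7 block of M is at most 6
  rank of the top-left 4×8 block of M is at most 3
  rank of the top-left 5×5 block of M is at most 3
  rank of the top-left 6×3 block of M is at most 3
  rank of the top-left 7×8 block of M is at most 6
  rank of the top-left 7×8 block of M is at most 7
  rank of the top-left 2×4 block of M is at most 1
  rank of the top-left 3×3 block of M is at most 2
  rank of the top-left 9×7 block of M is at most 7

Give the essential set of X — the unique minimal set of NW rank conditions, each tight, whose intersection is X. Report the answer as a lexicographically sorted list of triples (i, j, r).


Propagating the 15 rank bounds to every northwest block:

  0, 1, 1, 1, 1, 1, 1, 1, 1
  0, 1, 1, 1, 2, 2, 2, 2, 2
  0, 1, 1, 2, 3, 3, 3, 3, 3
  0, 1, 1, 2, 3, 3, 3, 3, 4
  0, 1, 1, 2, 3, 4, 4, 4, 5
  1, 2, 2, 3, 4, 5, 5, 5, 6
  1, 2, 3, 4, 5, 6, 6, 6, 7
  1, 2, 3, 4, 5, 6, 6, 7, 8
  1, 2, 3, 4, 5, 6, 7, 8, 9

second differences of R give the permutation w = (2, 5, 4, 9, 6, 1, 3, 8, 7).

Rothe diagram D(w) (14 cells), 5 SE-corners (essential conditions):

[(2, 4, 1), (4, 8, 3), (5, 1, 0), (5, 3, 1), (8, 7, 6)]


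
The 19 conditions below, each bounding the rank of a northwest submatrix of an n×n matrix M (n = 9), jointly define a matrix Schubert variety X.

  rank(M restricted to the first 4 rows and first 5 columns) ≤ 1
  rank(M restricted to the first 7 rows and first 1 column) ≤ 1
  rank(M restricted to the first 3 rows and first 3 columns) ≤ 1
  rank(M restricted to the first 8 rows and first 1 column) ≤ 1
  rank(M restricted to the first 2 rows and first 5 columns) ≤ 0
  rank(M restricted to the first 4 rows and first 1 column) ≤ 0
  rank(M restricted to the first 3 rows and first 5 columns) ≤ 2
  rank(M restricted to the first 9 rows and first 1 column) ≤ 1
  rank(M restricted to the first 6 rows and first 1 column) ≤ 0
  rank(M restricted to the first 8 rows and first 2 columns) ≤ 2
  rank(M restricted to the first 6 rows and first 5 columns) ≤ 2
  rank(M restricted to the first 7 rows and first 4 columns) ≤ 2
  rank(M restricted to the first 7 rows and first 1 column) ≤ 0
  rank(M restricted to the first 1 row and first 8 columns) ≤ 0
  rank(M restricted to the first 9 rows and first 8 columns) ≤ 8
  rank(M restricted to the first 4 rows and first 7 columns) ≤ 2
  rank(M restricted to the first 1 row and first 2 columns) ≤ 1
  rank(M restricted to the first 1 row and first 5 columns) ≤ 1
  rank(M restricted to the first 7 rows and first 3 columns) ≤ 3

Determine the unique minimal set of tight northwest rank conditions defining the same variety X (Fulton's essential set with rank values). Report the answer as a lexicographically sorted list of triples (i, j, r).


Rank table r_w(9×9) implied by the 19 constraints:

  i=1: 0, 0, 0, 0, 0, 0, 0, 0, 1
  i=2: 0, 0, 0, 0, 0, 1, 1, 1, 2
  i=3: 0, 1, 1, 1, 1, 2, 2, 2, 3
  i=4: 0, 1, 1, 1, 1, 2, 2, 3, 4
  i=5: 0, 1, 2, 2, 2, 3, 3, 4, 5
  i=6: 0, 1, 2, 2, 2, 3, 4, 5, 6
  i=7: 0, 1, 2, 2, 3, 4, 5, 6, 7
  i=8: 1, 2, 3, 3, 4, 5, 6, 7, 8
  i=9: 1, 2, 3, 4, 5, 6, 7, 8, 9

the unique w with this rank table is (9, 6, 2, 8, 3, 7, 5, 1, 4).

Fulton essential set (7 of the 25 Rothe cells):

[(1, 8, 0), (2, 5, 0), (4, 5, 1), (4, 7, 2), (6, 5, 2), (7, 1, 0), (7, 4, 2)]


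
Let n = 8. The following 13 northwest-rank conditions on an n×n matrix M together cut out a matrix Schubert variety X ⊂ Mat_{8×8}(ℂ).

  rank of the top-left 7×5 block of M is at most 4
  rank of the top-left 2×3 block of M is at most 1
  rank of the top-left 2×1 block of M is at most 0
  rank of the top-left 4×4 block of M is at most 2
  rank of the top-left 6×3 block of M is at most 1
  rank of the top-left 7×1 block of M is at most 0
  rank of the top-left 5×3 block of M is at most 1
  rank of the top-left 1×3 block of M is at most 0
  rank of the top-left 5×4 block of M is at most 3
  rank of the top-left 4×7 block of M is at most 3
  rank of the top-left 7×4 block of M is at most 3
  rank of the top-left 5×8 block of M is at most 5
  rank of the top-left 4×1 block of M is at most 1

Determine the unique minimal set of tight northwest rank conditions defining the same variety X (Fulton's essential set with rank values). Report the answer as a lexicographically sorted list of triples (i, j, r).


Computing R[i][j] = min implied NW-rank bound (n=8, 13 conditions):

  row 1: 0 | 0 | 0 | 1 | 1 | 1 | 1 | 1
  row 2: 0 | 1 | 1 | 2 | 2 | 2 | 2 | 2
  row 3: 0 | 1 | 1 | 2 | 3 | 3 | 3 | 3
  row 4: 0 | 1 | 1 | 2 | 3 | 3 | 3 | 4
  row 5: 0 | 1 | 1 | 2 | 3 | 4 | 4 | 5
  row 6: 0 | 1 | 1 | 2 | 3 | 4 | 5 | 6
  row 7: 0 | 1 | 2 | 3 | 4 | 5 | 6 | 7
  row 8: 1 | 2 | 3 | 4 | 5 | 6 | 7 | 8

the unique w with this rank table is (4, 2, 5, 8, 6, 7, 3, 1).

ℓ(w)=15; the 4 essential cells (i,j,r):

[(1, 3, 0), (4, 7, 3), (6, 3, 1), (7, 1, 0)]


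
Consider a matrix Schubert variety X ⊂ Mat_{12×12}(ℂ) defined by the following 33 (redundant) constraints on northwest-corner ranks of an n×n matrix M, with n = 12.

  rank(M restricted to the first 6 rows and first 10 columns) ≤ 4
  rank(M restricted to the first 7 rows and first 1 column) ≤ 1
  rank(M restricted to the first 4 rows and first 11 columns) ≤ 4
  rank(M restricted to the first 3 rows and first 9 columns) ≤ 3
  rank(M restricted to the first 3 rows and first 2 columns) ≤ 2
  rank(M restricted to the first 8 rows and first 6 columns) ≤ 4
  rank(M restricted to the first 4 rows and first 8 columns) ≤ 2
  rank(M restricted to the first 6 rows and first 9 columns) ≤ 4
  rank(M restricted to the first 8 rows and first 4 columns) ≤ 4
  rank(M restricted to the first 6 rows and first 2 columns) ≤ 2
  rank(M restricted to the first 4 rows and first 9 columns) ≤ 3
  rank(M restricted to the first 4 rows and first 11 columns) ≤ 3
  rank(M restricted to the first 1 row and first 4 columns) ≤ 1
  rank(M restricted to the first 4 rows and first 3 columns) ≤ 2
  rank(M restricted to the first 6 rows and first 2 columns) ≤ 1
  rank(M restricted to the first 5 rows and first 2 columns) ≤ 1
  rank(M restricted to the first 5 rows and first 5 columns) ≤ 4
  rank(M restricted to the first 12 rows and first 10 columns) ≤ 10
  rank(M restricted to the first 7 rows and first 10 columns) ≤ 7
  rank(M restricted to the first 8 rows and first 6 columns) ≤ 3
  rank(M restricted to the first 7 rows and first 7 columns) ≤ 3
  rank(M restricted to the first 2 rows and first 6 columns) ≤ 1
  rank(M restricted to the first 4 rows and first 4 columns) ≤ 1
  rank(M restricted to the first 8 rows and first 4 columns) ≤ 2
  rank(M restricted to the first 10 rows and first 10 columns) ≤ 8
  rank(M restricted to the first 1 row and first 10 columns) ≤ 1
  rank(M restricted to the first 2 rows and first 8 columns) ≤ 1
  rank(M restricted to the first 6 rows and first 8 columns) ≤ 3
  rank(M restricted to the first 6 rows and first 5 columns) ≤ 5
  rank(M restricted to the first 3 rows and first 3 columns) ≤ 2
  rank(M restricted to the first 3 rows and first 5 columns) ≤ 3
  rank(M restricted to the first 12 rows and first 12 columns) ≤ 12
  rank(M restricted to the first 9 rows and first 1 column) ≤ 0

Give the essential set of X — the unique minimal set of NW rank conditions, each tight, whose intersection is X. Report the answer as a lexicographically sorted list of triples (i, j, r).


Rank table r_w(12×12) implied by the 33 constraints:

  row 1: 0  1  1  1  1  1  1  1  1  1  1  1
  row 2: 0  1  1  1  1  1  1  1  2  2  2  2
  row 3: 0  1  1  1  2  2  2  2  3  3  3  3
  row 4: 0  1  1  1  2  2  2  2  3  3  3  4
  row 5: 0  1  2  2  3  3  3  3  4  4  4  5
  row 6: 0  1  2  2  3  3  3  3  4  4  5  6
  row 7: 0  1  2  2  3  3  3  4  5  5  6  7
  row 8: 0  1  2  2  3  3  4  5  6  6  7  8
  row 9: 0  1  2  3  4  4  5  6  7  7  8  9
  row 10: 1  2  3  4  5  5  6  7  8  8  9  10
  row 11: 1  2  3  4  5  6  7  8  9  9  10  11
  row 12: 1  2  3  4  5  6  7  8  9  10  11  12

second differences of R give the permutation w = (2, 9, 5, 12, 3, 11, 8, 7, 4, 1, 6, 10).

Rothe diagram D(w) (34 cells), 10 SE-corners (essential conditions):

[(2, 8, 1), (4, 4, 1), (4, 8, 2), (4, 11, 3), (6, 8, 3), (6, 10, 4), (7, 7, 3), (8, 4, 2), (8, 6, 3), (9, 1, 0)]


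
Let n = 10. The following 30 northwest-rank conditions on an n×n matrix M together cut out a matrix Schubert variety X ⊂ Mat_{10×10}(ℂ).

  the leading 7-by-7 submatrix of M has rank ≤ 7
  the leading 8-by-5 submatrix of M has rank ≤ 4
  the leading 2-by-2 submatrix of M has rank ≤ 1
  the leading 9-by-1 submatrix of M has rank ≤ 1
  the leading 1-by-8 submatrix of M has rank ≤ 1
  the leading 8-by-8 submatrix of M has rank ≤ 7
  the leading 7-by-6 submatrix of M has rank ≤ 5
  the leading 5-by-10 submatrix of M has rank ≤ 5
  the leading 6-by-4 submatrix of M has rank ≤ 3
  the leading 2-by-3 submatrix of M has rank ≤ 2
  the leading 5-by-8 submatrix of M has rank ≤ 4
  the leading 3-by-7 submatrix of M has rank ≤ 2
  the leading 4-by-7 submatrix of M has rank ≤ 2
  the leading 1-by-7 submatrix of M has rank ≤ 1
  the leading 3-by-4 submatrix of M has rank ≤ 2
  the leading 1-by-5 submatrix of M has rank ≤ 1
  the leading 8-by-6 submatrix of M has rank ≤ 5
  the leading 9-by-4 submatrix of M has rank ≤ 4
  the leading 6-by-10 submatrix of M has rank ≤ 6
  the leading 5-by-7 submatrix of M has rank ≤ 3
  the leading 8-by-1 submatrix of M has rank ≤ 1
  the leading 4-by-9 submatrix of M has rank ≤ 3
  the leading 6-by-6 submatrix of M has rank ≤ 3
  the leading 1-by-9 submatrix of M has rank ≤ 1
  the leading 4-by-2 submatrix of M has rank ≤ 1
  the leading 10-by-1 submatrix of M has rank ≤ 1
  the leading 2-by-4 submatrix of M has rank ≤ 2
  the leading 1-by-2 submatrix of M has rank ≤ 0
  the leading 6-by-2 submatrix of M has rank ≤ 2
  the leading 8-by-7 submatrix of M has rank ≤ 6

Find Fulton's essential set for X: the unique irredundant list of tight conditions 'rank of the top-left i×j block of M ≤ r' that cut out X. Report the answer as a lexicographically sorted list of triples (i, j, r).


Propagating the 30 rank bounds to every northwest block:

  row 1: 0 | 0 | 1 | 1 | 1 | 1 | 1 | 1 | 1 | 1
  row 2: 1 | 1 | 2 | 2 | 2 | 2 | 2 | 2 | 2 | 2
  row 3: 1 | 1 | 2 | 2 | 2 | 2 | 2 | 3 | 3 | 3
  row 4: 1 | 1 | 2 | 2 | 2 | 2 | 2 | 3 | 3 | 4
  row 5: 1 | 2 | 3 | 3 | 3 | 3 | 3 | 4 | 4 | 5
  row 6: 1 | 2 | 3 | 3 | 3 | 3 | 4 | 5 | 5 | 6
  row 7: 1 | 2 | 3 | 4 | 4 | 4 | 5 | 6 | 6 | 7
  row 8: 1 | 2 | 3 | 4 | 4 | 5 | 6 | 7 | 7 | 8
  row 9: 1 | 2 | 3 | 4 | 5 | 6 | 7 | 8 | 8 | 9
  row 10: 1 | 2 | 3 | 4 | 5 | 6 | 7 | 8 | 9 | 10

giving w = (3, 1, 8, 10, 2, 7, 4, 6, 5, 9) via Δ²R.

D(w) has 17 cells with 6 SE-corners; essential set:

[(1, 2, 0), (4, 2, 1), (4, 7, 2), (4, 9, 3), (6, 6, 3), (8, 5, 4)]
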